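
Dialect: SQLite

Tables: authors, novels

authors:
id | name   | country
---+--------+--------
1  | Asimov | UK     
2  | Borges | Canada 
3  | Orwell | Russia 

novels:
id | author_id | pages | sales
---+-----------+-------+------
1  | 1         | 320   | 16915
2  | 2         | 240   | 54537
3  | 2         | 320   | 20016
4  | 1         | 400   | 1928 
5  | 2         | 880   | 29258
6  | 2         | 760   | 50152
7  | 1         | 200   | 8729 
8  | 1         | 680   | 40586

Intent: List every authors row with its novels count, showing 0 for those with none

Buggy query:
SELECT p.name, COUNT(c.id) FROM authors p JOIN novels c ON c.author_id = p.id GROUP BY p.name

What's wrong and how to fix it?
Bug: INNER JOIN drops authors rows that have no matching novels rows

Fix: Use LEFT JOIN so parents without children still appear (COUNT(c.id) gives 0)

Corrected query:
SELECT p.name, COUNT(c.id) FROM authors p LEFT JOIN novels c ON c.author_id = p.id GROUP BY p.name

Result:
name   | COUNT(c.id)
-------+------------
Asimov | 4          
Borges | 4          
Orwell | 0          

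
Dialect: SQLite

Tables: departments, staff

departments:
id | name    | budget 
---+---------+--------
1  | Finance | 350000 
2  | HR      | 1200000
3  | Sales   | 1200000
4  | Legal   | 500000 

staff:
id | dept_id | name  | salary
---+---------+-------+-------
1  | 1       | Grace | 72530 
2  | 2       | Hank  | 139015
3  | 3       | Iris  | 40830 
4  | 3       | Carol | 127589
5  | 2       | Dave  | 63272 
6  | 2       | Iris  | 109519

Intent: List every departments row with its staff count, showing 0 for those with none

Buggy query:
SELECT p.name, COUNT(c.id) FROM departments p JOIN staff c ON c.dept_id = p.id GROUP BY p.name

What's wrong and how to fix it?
Bug: An inner join excludes parents with zero children

Fix: Switch to LEFT JOIN to retain unmatched parent rows

Corrected query:
SELECT p.name, COUNT(c.id) FROM departments p LEFT JOIN staff c ON c.dept_id = p.id GROUP BY p.name

Result:
name    | COUNT(c.id)
--------+------------
Finance | 1          
HR      | 3          
Legal   | 0          
Sales   | 2          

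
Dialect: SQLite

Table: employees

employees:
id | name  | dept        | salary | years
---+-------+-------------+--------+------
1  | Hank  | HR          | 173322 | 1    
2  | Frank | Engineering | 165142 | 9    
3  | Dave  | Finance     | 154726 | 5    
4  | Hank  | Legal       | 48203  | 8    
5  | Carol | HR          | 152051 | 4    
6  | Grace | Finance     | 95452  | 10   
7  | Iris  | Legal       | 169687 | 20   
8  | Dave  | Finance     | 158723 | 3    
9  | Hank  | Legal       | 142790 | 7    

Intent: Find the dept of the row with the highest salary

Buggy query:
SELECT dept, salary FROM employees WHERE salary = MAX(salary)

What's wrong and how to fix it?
Bug: MAX(salary) is an aggregate and cannot be used directly in WHERE

Fix: Use a subquery: WHERE salary = (SELECT MAX(salary) FROM employees)

Corrected query:
SELECT dept, salary FROM employees WHERE salary = (SELECT MAX(salary) FROM employees)

Result:
dept | salary
-----+-------
HR   | 173322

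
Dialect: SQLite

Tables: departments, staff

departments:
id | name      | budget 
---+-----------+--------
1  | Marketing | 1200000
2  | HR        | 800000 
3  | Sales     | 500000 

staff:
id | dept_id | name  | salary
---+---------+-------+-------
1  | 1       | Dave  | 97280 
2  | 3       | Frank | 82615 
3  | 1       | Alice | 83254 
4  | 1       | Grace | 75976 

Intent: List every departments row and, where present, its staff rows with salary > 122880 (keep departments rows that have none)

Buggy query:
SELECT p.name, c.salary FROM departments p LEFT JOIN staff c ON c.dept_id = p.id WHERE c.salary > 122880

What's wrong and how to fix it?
Bug: A WHERE condition on the right-hand table after LEFT JOIN drops unmatched parents

Fix: Put 'c.salary > 122880' in the JOIN's ON clause instead of WHERE

Corrected query:
SELECT p.name, c.salary FROM departments p LEFT JOIN staff c ON c.dept_id = p.id AND c.salary > 122880

Result:
name      | salary
----------+-------
Marketing | NULL  
HR        | NULL  
Sales     | NULL  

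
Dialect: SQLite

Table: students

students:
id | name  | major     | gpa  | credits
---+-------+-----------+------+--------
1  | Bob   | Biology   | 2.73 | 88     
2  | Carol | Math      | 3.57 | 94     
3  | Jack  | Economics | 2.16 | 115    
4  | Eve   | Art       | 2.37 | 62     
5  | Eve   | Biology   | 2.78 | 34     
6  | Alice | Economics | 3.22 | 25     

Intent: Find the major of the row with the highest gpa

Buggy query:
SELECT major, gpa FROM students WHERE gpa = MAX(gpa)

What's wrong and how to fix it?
Bug: WHERE is evaluated per row; an aggregate over the whole table isn't defined there

Fix: Use a subquery: WHERE gpa = (SELECT MAX(gpa) FROM students)

Corrected query:
SELECT major, gpa FROM students WHERE gpa = (SELECT MAX(gpa) FROM students)

Result:
major | gpa 
------+-----
Math  | 3.57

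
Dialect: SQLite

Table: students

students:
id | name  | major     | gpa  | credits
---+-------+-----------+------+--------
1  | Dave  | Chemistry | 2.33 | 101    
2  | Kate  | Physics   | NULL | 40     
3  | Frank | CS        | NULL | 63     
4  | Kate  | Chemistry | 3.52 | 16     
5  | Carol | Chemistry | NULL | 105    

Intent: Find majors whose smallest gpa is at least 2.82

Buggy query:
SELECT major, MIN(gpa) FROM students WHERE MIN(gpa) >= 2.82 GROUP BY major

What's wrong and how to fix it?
Bug: Aggregates like MIN are computed per group after WHERE runs

Fix: Replace WHERE with HAVING after the GROUP BY

Corrected query:
SELECT major, MIN(gpa) FROM students GROUP BY major HAVING MIN(gpa) >= 2.82

Result:
(no rows)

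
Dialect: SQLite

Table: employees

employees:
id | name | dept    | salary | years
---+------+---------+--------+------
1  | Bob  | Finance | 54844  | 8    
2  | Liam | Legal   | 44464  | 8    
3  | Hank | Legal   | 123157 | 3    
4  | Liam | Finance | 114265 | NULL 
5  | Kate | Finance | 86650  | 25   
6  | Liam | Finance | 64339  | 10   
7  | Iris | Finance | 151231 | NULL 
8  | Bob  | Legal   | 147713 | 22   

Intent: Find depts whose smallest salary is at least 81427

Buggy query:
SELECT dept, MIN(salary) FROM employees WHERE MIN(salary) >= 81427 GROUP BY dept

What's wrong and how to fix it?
Bug: Aggregates like MIN are computed per group after WHERE runs

Fix: Use HAVING for the per-group MIN condition

Corrected query:
SELECT dept, MIN(salary) FROM employees GROUP BY dept HAVING MIN(salary) >= 81427

Result:
(no rows)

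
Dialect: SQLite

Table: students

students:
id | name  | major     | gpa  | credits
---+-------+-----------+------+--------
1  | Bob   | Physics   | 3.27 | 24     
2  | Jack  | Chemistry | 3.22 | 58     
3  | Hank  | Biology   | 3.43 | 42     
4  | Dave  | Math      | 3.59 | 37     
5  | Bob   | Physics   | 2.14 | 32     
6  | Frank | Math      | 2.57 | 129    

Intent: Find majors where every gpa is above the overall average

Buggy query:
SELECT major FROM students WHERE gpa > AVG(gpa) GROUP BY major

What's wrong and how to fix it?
Bug: WHERE evaluates per row before aggregation, so AVG() is unavailable

Fix: Compute the overall average in a scalar subquery and compare each group's MIN against it in HAVING

Corrected query:
SELECT major FROM students GROUP BY major HAVING MIN(gpa) > (SELECT AVG(gpa) FROM students)

Result:
major    
---------
Biology  
Chemistry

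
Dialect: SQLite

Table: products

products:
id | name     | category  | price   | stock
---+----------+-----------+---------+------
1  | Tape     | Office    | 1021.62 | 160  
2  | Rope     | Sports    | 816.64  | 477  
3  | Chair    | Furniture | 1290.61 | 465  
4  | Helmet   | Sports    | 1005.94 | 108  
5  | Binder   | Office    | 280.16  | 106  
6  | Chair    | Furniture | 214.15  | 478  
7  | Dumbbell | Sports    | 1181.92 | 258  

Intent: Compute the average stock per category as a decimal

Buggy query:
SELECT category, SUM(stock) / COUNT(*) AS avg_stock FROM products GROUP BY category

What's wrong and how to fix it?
Bug: Both operands are integers, so '/' performs integer division and truncates

Fix: Cast one side to REAL so the division keeps the fractional part

Corrected query:
SELECT category, SUM(stock) * 1.0 / COUNT(*) AS avg_stock FROM products GROUP BY category

Result:
category  | avg_stock
----------+----------
Furniture | 471.5    
Office    | 133      
Sports    | 281      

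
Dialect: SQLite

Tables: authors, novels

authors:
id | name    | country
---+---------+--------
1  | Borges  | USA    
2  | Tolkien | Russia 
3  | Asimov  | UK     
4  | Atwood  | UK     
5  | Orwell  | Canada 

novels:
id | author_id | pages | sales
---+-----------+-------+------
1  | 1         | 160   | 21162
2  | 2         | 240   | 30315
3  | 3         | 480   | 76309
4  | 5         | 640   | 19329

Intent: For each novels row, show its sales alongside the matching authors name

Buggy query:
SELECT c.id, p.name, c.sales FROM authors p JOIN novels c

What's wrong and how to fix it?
Bug: Missing join condition: each novels row is matched to all authors rows instead of just its own

Fix: Specify the join condition linking the foreign key to the parent id

Corrected query:
SELECT c.id, p.name, c.sales FROM authors p JOIN novels c ON c.author_id = p.id

Result:
id | name    | sales
---+---------+------
1  | Borges  | 21162
2  | Tolkien | 30315
3  | Asimov  | 76309
4  | Orwell  | 19329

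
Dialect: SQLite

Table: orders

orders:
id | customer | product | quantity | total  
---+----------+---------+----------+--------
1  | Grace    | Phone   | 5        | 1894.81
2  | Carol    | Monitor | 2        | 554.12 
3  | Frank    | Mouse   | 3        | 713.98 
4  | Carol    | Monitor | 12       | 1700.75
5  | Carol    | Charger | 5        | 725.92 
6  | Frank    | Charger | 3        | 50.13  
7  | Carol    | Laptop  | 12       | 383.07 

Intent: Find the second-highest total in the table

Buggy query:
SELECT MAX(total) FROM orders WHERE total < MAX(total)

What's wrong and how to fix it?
Bug: The inner MAX is an aggregate inside WHERE, which is not allowed

Fix: Put the inner MAX in a scalar subquery

Corrected query:
SELECT MAX(total) FROM orders WHERE total < (SELECT MAX(total) FROM orders)

Result:
MAX(total)
----------
1700.75   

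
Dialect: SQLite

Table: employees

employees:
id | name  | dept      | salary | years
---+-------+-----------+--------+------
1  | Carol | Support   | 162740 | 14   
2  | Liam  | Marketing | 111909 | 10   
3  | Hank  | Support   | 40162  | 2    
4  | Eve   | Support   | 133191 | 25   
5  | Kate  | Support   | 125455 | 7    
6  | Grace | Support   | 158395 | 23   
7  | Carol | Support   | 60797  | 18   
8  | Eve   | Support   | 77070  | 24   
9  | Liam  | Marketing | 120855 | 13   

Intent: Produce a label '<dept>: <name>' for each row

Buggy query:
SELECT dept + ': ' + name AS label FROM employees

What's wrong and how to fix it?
Bug: SQLite uses || for string concatenation; + coerces text to numbers (yielding 0)

Fix: Use the || operator for string concatenation

Corrected query:
SELECT dept || ': ' || name AS label FROM employees

Result:
label          
---------------
Support: Carol 
Marketing: Liam
Support: Hank  
Support: Eve   
Support: Kate  
Support: Grace 
Support: Carol 
Support: Eve   
Marketing: Liam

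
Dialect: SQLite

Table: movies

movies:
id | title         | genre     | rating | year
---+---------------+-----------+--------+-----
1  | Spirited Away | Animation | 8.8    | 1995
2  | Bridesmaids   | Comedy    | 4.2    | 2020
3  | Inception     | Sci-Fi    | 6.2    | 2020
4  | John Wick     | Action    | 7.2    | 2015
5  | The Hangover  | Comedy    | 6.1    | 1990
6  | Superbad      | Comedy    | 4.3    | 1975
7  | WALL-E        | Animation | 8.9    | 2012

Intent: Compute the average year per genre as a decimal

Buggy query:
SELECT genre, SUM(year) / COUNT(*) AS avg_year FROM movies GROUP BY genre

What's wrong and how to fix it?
Bug: SUM(year) and COUNT(*) are both integers; the division truncates the fractional part

Fix: Cast one side to REAL so the division keeps the fractional part

Corrected query:
SELECT genre, SUM(year) * 1.0 / COUNT(*) AS avg_year FROM movies GROUP BY genre

Result:
genre     | avg_year
----------+---------
Action    | 2015    
Animation | 2003.5  
Comedy    | 1995    
Sci-Fi    | 2020    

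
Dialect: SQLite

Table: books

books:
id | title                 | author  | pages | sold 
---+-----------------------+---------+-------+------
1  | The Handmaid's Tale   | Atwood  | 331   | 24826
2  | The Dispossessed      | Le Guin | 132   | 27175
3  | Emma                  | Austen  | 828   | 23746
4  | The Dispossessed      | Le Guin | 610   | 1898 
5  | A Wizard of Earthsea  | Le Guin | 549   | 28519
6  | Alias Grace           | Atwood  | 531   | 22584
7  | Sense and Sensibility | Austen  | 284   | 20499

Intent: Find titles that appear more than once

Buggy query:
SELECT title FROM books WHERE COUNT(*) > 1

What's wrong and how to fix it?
Bug: COUNT(*) is an aggregate and cannot be used in WHERE

Fix: GROUP BY title, then filter groups with HAVING COUNT(*) > 1

Corrected query:
SELECT title FROM books GROUP BY title HAVING COUNT(*) > 1

Result:
title           
----------------
The Dispossessed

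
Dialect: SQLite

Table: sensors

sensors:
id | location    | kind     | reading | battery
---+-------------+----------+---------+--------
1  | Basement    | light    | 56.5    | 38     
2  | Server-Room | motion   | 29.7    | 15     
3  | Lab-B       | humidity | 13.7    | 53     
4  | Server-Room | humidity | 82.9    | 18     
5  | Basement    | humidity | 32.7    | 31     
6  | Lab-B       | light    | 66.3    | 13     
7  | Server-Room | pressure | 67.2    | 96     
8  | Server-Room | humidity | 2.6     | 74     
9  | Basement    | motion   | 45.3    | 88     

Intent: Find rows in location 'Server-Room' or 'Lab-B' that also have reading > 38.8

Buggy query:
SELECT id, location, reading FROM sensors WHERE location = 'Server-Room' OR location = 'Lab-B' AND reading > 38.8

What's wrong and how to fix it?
Bug: AND binds tighter than OR, so this parses as location = 'Server-Room' OR (location = 'Lab-B' AND reading > 38.8)

Fix: Add parentheses around the OR so the AND applies to both alternatives

Corrected query:
SELECT id, location, reading FROM sensors WHERE (location = 'Server-Room' OR location = 'Lab-B') AND reading > 38.8

Result:
id | location    | reading
---+-------------+--------
4  | Server-Room | 82.9   
6  | Lab-B       | 66.3   
7  | Server-Room | 67.2   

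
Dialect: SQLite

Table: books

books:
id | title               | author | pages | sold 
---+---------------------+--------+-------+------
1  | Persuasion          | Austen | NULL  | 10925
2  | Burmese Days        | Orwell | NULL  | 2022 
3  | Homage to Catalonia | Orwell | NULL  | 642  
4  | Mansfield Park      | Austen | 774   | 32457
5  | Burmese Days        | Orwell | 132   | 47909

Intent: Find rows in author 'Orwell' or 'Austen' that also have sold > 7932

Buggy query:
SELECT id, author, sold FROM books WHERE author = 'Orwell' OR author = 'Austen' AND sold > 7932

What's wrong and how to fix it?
Bug: Without parentheses, AND is evaluated before OR, so the sold filter only applies to the 'Austen' branch

Fix: Add parentheses around the OR so the AND applies to both alternatives

Corrected query:
SELECT id, author, sold FROM books WHERE (author = 'Orwell' OR author = 'Austen') AND sold > 7932

Result:
id | author | sold 
---+--------+------
1  | Austen | 10925
4  | Austen | 32457
5  | Orwell | 47909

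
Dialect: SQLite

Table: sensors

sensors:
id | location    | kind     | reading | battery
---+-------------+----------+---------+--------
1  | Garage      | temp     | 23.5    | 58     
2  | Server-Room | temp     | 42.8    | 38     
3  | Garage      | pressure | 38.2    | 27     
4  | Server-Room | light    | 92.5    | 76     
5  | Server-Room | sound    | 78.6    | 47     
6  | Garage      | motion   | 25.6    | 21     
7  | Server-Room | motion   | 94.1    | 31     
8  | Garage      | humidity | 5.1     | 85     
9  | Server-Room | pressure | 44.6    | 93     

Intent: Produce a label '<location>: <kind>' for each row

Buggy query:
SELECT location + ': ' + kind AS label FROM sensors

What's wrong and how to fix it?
Bug: '+' is numeric addition; on text columns SQLite converts them to 0 instead of concatenating

Fix: Use the || operator for string concatenation

Corrected query:
SELECT location || ': ' || kind AS label FROM sensors

Result:
label                
---------------------
Garage: temp         
Server-Room: temp    
Garage: pressure     
Server-Room: light   
Server-Room: sound   
Garage: motion       
Server-Room: motion  
Garage: humidity     
Server-Room: pressure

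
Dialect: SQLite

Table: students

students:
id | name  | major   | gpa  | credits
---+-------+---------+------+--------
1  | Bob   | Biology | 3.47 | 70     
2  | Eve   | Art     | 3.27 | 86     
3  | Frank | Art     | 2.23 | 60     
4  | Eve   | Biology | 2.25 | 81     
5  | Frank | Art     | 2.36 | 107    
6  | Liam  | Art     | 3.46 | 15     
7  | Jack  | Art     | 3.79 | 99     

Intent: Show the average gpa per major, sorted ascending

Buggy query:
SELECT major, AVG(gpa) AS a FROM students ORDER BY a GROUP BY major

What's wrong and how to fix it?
Bug: ORDER BY appears before GROUP BY; SQL clause order requires GROUP BY first

Fix: Move ORDER BY to the end, after GROUP BY

Corrected query:
SELECT major, AVG(gpa) AS a FROM students GROUP BY major ORDER BY a

Result:
major   | a    
--------+------
Biology | 2.86 
Art     | 3.022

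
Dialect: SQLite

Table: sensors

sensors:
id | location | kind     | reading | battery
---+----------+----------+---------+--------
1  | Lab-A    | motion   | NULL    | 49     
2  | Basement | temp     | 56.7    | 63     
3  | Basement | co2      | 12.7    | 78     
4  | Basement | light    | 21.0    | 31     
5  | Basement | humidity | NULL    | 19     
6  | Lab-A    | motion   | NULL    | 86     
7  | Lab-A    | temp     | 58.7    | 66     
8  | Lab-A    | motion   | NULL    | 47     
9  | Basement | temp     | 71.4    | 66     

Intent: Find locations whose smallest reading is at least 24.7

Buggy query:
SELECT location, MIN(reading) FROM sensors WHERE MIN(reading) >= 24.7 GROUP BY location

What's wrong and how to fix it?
Bug: MIN() in WHERE is a misuse of aggregate

Fix: Replace WHERE with HAVING after the GROUP BY

Corrected query:
SELECT location, MIN(reading) FROM sensors GROUP BY location HAVING MIN(reading) >= 24.7

Result:
location | MIN(reading)
---------+-------------
Lab-A    | 58.7        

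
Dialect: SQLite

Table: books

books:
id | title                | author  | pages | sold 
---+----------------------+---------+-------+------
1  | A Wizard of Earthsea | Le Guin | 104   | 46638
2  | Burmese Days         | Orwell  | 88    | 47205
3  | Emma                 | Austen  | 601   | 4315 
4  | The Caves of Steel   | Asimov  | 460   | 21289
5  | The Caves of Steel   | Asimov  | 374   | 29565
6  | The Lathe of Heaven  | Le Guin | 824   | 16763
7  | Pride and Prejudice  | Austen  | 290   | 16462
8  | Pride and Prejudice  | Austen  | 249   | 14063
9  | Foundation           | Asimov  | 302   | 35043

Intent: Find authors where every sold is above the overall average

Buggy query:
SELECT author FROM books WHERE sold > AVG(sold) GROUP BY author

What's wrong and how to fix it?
Bug: WHERE evaluates per row before aggregation, so AVG() is unavailable

Fix: Compute the overall average in a scalar subquery and compare each group's MIN against it in HAVING

Corrected query:
SELECT author FROM books GROUP BY author HAVING MIN(sold) > (SELECT AVG(sold) FROM books)

Result:
author
------
Orwell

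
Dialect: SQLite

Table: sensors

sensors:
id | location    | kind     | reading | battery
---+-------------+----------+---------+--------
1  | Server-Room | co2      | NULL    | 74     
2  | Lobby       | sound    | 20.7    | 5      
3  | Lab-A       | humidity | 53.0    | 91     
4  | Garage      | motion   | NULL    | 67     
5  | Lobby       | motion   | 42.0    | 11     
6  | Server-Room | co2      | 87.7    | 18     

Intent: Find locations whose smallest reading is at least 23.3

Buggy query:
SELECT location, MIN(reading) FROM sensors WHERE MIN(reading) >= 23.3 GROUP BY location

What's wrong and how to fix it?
Bug: MIN() in WHERE is a misuse of aggregate

Fix: Replace WHERE with HAVING after the GROUP BY

Corrected query:
SELECT location, MIN(reading) FROM sensors GROUP BY location HAVING MIN(reading) >= 23.3

Result:
location    | MIN(reading)
------------+-------------
Lab-A       | 53          
Server-Room | 87.7        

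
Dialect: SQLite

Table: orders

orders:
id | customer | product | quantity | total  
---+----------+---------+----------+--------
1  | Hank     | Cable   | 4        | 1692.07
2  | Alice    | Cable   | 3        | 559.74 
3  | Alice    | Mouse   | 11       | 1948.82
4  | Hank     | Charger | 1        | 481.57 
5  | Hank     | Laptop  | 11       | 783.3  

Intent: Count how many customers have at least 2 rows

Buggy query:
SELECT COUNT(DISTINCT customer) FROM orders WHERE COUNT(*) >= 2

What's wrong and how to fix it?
Bug: COUNT(*) cannot appear in WHERE; the per-group count doesn't exist yet

Fix: Use a subquery that GROUPs and filters with HAVING, then count its rows

Corrected query:
SELECT COUNT(*) FROM (SELECT customer FROM orders GROUP BY customer HAVING COUNT(*) >= 2)

Result:
COUNT(*)
--------
2       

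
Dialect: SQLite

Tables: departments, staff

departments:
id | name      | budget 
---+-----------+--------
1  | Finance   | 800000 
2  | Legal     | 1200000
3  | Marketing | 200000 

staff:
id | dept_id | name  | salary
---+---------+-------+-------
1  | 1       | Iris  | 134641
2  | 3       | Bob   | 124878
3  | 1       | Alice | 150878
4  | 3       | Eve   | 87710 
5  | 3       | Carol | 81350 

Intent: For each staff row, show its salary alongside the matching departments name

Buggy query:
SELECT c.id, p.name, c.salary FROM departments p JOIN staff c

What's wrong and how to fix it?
Bug: JOIN with no ON clause produces a cartesian product; every staff row pairs with every departments row

Fix: Specify the join condition linking the foreign key to the parent id

Corrected query:
SELECT c.id, p.name, c.salary FROM departments p JOIN staff c ON c.dept_id = p.id

Result:
id | name      | salary
---+-----------+-------
1  | Finance   | 134641
2  | Marketing | 124878
3  | Finance   | 150878
4  | Marketing | 87710 
5  | Marketing | 81350 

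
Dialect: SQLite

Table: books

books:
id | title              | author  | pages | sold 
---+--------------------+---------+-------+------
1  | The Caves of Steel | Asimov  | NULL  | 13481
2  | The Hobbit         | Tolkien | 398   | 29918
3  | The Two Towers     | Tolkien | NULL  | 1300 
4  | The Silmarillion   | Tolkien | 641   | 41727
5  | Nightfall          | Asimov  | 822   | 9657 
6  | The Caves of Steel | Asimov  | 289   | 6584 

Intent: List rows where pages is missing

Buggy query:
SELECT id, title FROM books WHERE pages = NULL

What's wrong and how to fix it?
Bug: '= NULL' is always unknown in SQL three-valued logic, so no rows match

Fix: Use IS NULL to test for NULL

Corrected query:
SELECT id, title FROM books WHERE pages IS NULL

Result:
id | title             
---+-------------------
1  | The Caves of Steel
3  | The Two Towers    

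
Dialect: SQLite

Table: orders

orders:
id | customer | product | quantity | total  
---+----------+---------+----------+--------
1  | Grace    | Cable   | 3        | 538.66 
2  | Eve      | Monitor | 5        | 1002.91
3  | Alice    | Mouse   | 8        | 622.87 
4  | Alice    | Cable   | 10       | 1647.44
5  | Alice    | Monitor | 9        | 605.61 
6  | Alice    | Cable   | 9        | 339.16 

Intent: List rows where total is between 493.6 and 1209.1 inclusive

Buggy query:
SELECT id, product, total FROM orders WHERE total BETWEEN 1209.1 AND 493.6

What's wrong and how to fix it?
Bug: The bounds are reversed; BETWEEN a AND b requires a <= b to match anything

Fix: Swap the bounds so the smaller value comes first

Corrected query:
SELECT id, product, total FROM orders WHERE total BETWEEN 493.6 AND 1209.1

Result:
id | product | total  
---+---------+--------
1  | Cable   | 538.66 
2  | Monitor | 1002.91
3  | Mouse   | 622.87 
5  | Monitor | 605.61 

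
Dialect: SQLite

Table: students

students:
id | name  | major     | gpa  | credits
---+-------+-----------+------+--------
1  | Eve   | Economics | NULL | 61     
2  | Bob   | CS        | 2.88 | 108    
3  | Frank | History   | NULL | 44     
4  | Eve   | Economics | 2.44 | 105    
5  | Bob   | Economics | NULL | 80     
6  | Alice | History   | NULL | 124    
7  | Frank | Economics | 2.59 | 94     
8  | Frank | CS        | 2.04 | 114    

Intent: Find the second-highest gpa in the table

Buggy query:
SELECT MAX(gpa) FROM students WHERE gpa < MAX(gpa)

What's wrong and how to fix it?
Bug: MAX(gpa) on the right of the comparison is an aggregate-in-WHERE error

Fix: Put the inner MAX in a scalar subquery

Corrected query:
SELECT MAX(gpa) FROM students WHERE gpa < (SELECT MAX(gpa) FROM students)

Result:
MAX(gpa)
--------
2.59    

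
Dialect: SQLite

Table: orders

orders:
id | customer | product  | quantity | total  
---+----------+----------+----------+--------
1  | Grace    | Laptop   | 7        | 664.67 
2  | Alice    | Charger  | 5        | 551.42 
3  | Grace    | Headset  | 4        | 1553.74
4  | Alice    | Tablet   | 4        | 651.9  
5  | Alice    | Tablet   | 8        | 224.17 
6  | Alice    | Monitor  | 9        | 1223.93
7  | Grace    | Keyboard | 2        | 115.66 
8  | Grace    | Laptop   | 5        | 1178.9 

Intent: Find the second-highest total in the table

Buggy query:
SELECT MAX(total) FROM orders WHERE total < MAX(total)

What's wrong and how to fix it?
Bug: MAX(total) on the right of the comparison is an aggregate-in-WHERE error

Fix: Put the inner MAX in a scalar subquery

Corrected query:
SELECT MAX(total) FROM orders WHERE total < (SELECT MAX(total) FROM orders)

Result:
MAX(total)
----------
1223.93   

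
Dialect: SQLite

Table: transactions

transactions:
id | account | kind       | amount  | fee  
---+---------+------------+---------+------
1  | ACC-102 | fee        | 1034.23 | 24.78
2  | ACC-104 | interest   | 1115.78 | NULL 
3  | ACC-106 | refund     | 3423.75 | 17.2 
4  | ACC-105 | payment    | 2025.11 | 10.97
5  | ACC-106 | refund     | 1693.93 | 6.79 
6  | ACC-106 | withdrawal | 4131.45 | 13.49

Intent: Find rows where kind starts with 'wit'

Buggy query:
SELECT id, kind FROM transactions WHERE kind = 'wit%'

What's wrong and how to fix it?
Bug: Wildcards only work with LIKE; '=' treats '%' as a literal character

Fix: Replace '=' with LIKE so 'wit%' is treated as a pattern

Corrected query:
SELECT id, kind FROM transactions WHERE kind LIKE 'wit%'

Result:
id | kind      
---+-----------
6  | withdrawal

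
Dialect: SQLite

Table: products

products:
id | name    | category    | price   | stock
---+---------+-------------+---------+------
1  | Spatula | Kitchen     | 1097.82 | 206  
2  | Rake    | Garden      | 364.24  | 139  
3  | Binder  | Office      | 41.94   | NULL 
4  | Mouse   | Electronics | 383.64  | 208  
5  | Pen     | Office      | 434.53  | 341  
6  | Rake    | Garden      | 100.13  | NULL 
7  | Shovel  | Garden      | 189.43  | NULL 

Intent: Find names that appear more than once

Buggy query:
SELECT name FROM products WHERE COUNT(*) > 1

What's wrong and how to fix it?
Bug: COUNT(*) is an aggregate and cannot be used in WHERE

Fix: Group first, then use HAVING for the count condition

Corrected query:
SELECT name FROM products GROUP BY name HAVING COUNT(*) > 1

Result:
name
----
Rake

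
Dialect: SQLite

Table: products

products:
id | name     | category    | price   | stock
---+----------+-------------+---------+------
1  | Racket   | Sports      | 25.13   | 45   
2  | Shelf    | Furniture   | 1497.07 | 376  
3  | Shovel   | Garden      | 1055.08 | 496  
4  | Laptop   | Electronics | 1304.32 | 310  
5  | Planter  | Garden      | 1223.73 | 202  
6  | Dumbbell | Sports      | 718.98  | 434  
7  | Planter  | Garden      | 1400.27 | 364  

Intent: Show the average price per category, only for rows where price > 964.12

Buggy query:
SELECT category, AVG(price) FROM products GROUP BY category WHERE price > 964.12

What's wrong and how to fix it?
Bug: Row-level WHERE must come before GROUP BY in the clause order

Fix: Place WHERE between FROM and GROUP BY

Corrected query:
SELECT category, AVG(price) FROM products WHERE price > 964.12 GROUP BY category

Result:
category    | AVG(price)
------------+-----------
Electronics | 1304.32   
Furniture   | 1497.07   
Garden      | 1226.36   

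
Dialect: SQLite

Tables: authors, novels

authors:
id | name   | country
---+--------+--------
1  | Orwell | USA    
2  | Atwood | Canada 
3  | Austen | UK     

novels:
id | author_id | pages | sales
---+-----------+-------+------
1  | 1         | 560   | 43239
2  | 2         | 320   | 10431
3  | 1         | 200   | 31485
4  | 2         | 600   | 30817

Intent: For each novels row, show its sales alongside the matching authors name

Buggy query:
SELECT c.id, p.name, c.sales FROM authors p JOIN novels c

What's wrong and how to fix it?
Bug: JOIN with no ON clause produces a cartesian product; every novels row pairs with every authors row

Fix: Specify the join condition linking the foreign key to the parent id

Corrected query:
SELECT c.id, p.name, c.sales FROM authors p JOIN novels c ON c.author_id = p.id

Result:
id | name   | sales
---+--------+------
1  | Orwell | 43239
2  | Atwood | 10431
3  | Orwell | 31485
4  | Atwood | 30817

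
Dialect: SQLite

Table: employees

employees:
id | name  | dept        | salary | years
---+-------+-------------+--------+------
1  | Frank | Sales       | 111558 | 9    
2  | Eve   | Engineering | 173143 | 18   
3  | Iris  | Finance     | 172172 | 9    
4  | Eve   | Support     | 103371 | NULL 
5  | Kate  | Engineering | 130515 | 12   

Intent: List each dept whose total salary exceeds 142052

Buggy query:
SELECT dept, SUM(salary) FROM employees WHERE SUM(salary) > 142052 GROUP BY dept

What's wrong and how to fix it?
Bug: Aggregate functions cannot appear in a WHERE clause

Fix: Use HAVING (which filters groups after aggregation) instead of WHERE

Corrected query:
SELECT dept, SUM(salary) FROM employees GROUP BY dept HAVING SUM(salary) > 142052

Result:
dept        | SUM(salary)
------------+------------
Engineering | 303658     
Finance     | 172172     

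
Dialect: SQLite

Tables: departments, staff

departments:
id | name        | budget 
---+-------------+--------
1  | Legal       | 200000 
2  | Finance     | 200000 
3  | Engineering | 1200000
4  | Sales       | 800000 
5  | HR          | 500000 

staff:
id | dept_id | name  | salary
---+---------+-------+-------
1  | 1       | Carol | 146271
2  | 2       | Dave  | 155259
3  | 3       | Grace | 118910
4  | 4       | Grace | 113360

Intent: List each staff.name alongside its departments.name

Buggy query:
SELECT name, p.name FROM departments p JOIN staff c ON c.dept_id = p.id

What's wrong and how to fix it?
Bug: 'name' exists in both joined tables, so the database can't tell which one is meant

Fix: Prefix ambiguous columns with the table alias

Corrected query:
SELECT c.name, p.name FROM departments p JOIN staff c ON c.dept_id = p.id

Result:
name  | name       
------+------------
Carol | Legal      
Dave  | Finance    
Grace | Engineering
Grace | Sales      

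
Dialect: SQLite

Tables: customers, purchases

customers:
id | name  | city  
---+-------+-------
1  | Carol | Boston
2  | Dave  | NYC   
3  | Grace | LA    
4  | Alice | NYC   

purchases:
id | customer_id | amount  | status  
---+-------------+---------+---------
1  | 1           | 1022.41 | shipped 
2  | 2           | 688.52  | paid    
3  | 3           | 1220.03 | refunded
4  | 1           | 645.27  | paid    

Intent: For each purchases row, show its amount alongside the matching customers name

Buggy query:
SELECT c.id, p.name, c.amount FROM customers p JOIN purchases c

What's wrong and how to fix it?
Bug: JOIN with no ON clause produces a cartesian product; every purchases row pairs with every customers row

Fix: Add ON c.customer_id = p.id to the JOIN

Corrected query:
SELECT c.id, p.name, c.amount FROM customers p JOIN purchases c ON c.customer_id = p.id

Result:
id | name  | amount 
---+-------+--------
1  | Carol | 1022.41
2  | Dave  | 688.52 
3  | Grace | 1220.03
4  | Carol | 645.27 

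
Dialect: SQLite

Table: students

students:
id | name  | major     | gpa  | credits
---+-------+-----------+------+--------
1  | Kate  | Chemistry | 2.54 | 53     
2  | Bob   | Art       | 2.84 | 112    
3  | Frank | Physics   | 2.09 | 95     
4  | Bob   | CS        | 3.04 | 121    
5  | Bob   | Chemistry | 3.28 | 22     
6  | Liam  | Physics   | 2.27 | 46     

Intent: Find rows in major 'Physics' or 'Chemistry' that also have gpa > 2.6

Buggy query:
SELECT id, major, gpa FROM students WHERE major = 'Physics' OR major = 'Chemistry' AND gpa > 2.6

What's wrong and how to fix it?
Bug: Without parentheses, AND is evaluated before OR, so the gpa filter only applies to the 'Chemistry' branch

Fix: Add parentheses around the OR so the AND applies to both alternatives

Corrected query:
SELECT id, major, gpa FROM students WHERE (major = 'Physics' OR major = 'Chemistry') AND gpa > 2.6

Result:
id | major     | gpa 
---+-----------+-----
5  | Chemistry | 3.28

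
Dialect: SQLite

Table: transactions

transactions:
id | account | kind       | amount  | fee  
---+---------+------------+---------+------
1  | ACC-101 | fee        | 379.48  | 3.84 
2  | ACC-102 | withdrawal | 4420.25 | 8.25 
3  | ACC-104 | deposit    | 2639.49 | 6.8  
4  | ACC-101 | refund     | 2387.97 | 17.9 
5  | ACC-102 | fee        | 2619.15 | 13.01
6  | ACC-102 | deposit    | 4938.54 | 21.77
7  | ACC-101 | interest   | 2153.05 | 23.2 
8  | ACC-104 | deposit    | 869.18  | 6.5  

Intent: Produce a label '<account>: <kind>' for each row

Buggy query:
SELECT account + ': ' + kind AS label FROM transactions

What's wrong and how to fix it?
Bug: '+' is numeric addition; on text columns SQLite converts them to 0 instead of concatenating

Fix: Replace + with || to concatenate text

Corrected query:
SELECT account || ': ' || kind AS label FROM transactions

Result:
label              
-------------------
ACC-101: fee       
ACC-102: withdrawal
ACC-104: deposit   
ACC-101: refund    
ACC-102: fee       
ACC-102: deposit   
ACC-101: interest  
ACC-104: deposit   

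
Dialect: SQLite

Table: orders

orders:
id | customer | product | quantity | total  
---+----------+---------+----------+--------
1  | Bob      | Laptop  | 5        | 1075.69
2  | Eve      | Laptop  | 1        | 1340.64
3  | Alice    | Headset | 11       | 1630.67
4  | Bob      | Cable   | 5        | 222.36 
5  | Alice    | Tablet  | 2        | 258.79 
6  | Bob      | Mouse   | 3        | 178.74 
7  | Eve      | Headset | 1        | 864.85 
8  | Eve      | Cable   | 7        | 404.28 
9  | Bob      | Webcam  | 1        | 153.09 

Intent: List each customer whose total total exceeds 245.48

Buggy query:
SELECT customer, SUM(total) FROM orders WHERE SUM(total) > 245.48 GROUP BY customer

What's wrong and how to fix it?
Bug: SUM(total) is an aggregate, but WHERE filters rows before aggregation

Fix: Move the aggregate condition to a HAVING clause

Corrected query:
SELECT customer, SUM(total) FROM orders GROUP BY customer HAVING SUM(total) > 245.48

Result:
customer | SUM(total)
---------+-----------
Alice    | 1889.46   
Bob      | 1629.88   
Eve      | 2609.77   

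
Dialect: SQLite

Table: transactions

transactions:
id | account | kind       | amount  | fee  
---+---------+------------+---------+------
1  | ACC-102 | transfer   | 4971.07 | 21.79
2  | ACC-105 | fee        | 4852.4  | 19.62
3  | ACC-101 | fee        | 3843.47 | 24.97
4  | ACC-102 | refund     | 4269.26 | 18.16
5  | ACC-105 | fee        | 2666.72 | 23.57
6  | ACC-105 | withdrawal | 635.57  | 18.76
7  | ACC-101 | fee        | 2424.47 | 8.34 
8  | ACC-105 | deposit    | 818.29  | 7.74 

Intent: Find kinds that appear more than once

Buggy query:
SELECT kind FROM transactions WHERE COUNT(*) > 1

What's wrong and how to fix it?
Bug: WHERE can't reference COUNT(*); aggregates are computed after WHERE

Fix: Group first, then use HAVING for the count condition

Corrected query:
SELECT kind FROM transactions GROUP BY kind HAVING COUNT(*) > 1

Result:
kind
----
fee 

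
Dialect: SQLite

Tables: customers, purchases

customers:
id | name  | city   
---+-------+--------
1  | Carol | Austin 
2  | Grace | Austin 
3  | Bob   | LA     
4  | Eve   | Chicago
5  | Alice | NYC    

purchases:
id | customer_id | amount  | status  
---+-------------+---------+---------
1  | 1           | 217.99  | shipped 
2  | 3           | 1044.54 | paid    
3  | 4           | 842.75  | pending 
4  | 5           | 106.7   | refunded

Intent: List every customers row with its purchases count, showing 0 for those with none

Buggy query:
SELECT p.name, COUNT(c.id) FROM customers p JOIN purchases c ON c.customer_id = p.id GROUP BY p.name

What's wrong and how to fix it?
Bug: INNER JOIN drops customers rows that have no matching purchases rows

Fix: Use LEFT JOIN so parents without children still appear (COUNT(c.id) gives 0)

Corrected query:
SELECT p.name, COUNT(c.id) FROM customers p LEFT JOIN purchases c ON c.customer_id = p.id GROUP BY p.name

Result:
name  | COUNT(c.id)
------+------------
Alice | 1          
Bob   | 1          
Carol | 1          
Eve   | 1          
Grace | 0          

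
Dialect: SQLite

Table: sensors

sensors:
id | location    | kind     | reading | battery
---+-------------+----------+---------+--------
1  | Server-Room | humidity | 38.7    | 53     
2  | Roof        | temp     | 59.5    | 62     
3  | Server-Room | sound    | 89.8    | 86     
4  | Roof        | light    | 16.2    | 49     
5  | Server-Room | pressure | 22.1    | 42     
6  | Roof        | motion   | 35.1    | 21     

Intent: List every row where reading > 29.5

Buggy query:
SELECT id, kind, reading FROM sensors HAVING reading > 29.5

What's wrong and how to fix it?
Bug: This is a non-aggregate query (no GROUP BY, no aggregates), so in SQLite the HAVING clause is invalid here; a row-level condition belongs in WHERE

Fix: Use WHERE for row-level filtering

Corrected query:
SELECT id, kind, reading FROM sensors WHERE reading > 29.5

Result:
id | kind     | reading
---+----------+--------
1  | humidity | 38.7   
2  | temp     | 59.5   
3  | sound    | 89.8   
6  | motion   | 35.1   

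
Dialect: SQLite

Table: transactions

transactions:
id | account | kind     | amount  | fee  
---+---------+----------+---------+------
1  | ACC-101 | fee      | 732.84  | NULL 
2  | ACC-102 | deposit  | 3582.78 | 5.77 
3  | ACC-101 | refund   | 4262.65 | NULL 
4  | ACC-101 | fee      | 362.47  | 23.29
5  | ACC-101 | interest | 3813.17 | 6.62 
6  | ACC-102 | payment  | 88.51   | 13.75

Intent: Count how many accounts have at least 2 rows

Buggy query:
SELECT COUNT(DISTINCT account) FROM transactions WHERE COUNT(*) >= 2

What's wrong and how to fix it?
Bug: WHERE filters individual rows, not groups, so a group-level COUNT is invalid there

Fix: Use a subquery that GROUPs and filters with HAVING, then count its rows

Corrected query:
SELECT COUNT(*) FROM (SELECT account FROM transactions GROUP BY account HAVING COUNT(*) >= 2)

Result:
COUNT(*)
--------
2       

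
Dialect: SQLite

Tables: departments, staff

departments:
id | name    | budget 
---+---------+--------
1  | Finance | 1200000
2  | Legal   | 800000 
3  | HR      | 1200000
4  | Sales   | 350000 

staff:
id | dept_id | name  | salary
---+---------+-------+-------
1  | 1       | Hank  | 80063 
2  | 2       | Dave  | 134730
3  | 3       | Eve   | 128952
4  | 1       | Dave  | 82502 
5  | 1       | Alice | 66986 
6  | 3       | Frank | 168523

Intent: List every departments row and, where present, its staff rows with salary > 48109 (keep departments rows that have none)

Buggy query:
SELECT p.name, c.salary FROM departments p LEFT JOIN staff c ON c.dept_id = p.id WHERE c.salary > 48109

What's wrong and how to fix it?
Bug: Filtering c.salary in WHERE discards the NULL rows produced by LEFT JOIN, turning it into an inner join

Fix: Move the right-table condition into the ON clause so unmatched parents are kept

Corrected query:
SELECT p.name, c.salary FROM departments p LEFT JOIN staff c ON c.dept_id = p.id AND c.salary > 48109

Result:
name    | salary
--------+-------
Finance | 66986 
Finance | 80063 
Finance | 82502 
Legal   | 134730
HR      | 128952
HR      | 168523
Sales   | NULL  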